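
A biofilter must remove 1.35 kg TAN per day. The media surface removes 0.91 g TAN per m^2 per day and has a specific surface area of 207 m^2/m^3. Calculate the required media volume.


A = 1.35*1000 / 0.91 = 1483.5165 m^2
V = 1483.5165 / 207 = 7.16675

7.16675 m^3


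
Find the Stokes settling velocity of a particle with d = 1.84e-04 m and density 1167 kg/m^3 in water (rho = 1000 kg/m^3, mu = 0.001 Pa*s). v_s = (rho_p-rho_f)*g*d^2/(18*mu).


Density difference: rho_p - rho_f = 1167 - 1000 = 167 kg/m^3
d^2 = (1.84e-04)^2 = 3.3856e-08 m^2
Numerator = (rho_p - rho_f) * g * d^2 = 167 * 9.81 * 3.3856e-08 = 5.5465269e-05
Denominator = 18 * mu = 18 * 0.001 = 0.018
v_s = 5.5465269e-05 / 0.018 = 0.0030814 m/s
Check: Re = rho_f * v_s * d / mu = 1000 * 0.0030814 * 1.84e-04 / 0.001 = 0.567 < 1, so Stokes' law applies.

0.0030814 m/s


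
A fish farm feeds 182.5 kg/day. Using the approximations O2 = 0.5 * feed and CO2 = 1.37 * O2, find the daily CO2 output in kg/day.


O2 = 182.5 * 0.5 = 91.25
CO2 = 91.25 * 1.37 = 125.0125

125.0125 kg/day


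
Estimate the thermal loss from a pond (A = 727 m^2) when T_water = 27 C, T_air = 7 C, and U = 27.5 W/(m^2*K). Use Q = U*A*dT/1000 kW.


Temperature difference dT = 27 - 7 = 20 K
Heat loss (W) = U * A * dT = 27.5 * 727 * 20 = 399850 W
Convert to kW: 399850 / 1000 = 399.85 kW

399.85 kW


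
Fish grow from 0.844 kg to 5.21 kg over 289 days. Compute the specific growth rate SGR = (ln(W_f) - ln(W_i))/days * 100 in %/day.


ln(W_f) = ln(5.21) = 1.6505799
ln(W_i) = ln(0.844) = -0.16960278
ln(W_f) - ln(W_i) = 1.6505799 - -0.16960278 = 1.8201827
SGR = 1.8201827 / 289 * 100 = 0.629821 %/day

0.629821 %/day


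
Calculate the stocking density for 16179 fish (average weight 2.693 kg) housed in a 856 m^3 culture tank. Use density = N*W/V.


Total biomass = 16179 fish * 2.693 kg = 43570.047 kg
Density = total biomass / volume = 43570.047 / 856 = 50.8996 kg/m^3

50.8996 kg/m^3


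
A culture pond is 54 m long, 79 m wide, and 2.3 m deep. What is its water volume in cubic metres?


Base area = L * W = 54 * 79 = 4266 m^2
Volume = area * depth = 4266 * 2.3 = 9811.8 m^3

9811.8 m^3


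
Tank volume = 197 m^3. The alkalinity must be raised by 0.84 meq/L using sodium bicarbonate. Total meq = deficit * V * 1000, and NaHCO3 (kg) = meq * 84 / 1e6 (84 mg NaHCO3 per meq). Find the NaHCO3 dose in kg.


Tank volume in L = 197 m^3 * 1000 = 197000 L
Total meq required = 0.84 meq/L * 197000 L = 165480 meq
NaHCO3 mass = 165480 meq * 84 mg/meq / 1e6 = 13.9003 kg

13.9003 kg


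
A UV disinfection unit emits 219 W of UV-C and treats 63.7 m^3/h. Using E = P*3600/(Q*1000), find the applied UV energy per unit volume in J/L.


Energy delivered per hour = 219 W * 3600 s = 788400 J/h
Volume treated per hour = 63.7 m^3/h * 1000 = 63700 L/h
dose = 788400 / 63700 = 12.3768 J/L

12.3768 J/L


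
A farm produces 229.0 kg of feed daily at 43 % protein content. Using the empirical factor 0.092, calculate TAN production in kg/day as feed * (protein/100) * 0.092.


Protein in feed = 229.0 * 43/100 = 98.47 kg/day
TAN = protein * 0.092 = 98.47 * 0.092 = 9.05924 kg/day

9.05924 kg/day


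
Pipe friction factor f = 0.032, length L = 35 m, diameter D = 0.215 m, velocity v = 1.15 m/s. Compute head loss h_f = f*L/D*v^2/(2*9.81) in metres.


v^2 = 1.15^2 = 1.3225 m^2/s^2
L/D = 35/0.215 = 162.7907
h_f = f*(L/D)*v^2/(2g) = 0.032 * 162.7907 * 1.3225 / 19.62 = 0.351137 m

0.351137 m


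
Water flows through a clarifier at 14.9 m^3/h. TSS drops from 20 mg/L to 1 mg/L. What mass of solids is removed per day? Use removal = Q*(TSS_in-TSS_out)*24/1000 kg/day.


Concentration drop: TSS_in - TSS_out = 20 - 1 = 19 mg/L
Hourly solids removed = Q * dTSS = 14.9 m^3/h * 19 mg/L = 283.1 g/h  (m^3/h * mg/L = g/h)
Daily solids removed = 283.1 * 24 = 6794.4 g/day
Convert g to kg: 6794.4 / 1000 = 6.7944 kg/day

6.7944 kg/day


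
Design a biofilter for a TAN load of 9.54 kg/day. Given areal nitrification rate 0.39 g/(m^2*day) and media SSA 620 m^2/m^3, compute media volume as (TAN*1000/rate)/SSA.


A = 9.54*1000 / 0.39 = 24461.538 m^2
V = 24461.538 / 620 = 39.4541

39.4541 m^3


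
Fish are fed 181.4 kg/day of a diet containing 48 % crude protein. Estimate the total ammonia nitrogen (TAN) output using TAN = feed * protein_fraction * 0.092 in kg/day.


Protein in feed = 181.4 * 48/100 = 87.072 kg/day
TAN = protein * 0.092 = 87.072 * 0.092 = 8.010624 kg/day

8.010624 kg/day


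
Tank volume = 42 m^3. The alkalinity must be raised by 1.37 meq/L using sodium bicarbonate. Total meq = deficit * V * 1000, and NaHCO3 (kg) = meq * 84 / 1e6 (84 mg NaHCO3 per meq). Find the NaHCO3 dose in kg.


Tank volume in L = 42 m^3 * 1000 = 42000 L
Total meq required = 1.37 meq/L * 42000 L = 57540 meq
NaHCO3 mass = 57540 meq * 84 mg/meq / 1e6 = 4.83336 kg

4.83336 kg


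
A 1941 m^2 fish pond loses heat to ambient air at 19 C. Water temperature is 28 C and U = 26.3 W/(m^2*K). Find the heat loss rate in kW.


Temperature difference dT = 28 - 19 = 9 K
Heat loss (W) = U * A * dT = 26.3 * 1941 * 9 = 459434.7 W
Convert to kW: 459434.7 / 1000 = 459.4347 kW

459.4347 kW


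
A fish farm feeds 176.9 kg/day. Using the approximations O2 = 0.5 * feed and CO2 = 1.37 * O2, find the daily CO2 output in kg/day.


O2 = 176.9 * 0.5 = 88.45
CO2 = 88.45 * 1.37 = 121.1765

121.1765 kg/day


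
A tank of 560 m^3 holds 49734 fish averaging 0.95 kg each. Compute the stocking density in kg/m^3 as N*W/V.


Total biomass = 49734 fish * 0.95 kg = 47247.3 kg
Density = total biomass / volume = 47247.3 / 560 = 84.3702 kg/m^3

84.3702 kg/m^3


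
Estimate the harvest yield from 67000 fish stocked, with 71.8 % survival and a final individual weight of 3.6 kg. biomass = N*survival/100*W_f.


Survivors = 67000 * 71.8/100 = 48106 fish
Harvest biomass = survivors * W_f = 48106 * 3.6 = 173181.6 kg

173181.6 kg


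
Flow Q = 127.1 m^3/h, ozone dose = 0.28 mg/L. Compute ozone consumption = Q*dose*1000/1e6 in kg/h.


O3 demand (mg/h) = Q * dose * 1000 = 127.1 * 0.28 * 1000 = 35588 mg/h
Convert mg to kg: 35588 / 1e6 = 0.035588 kg/h

0.035588 kg/h


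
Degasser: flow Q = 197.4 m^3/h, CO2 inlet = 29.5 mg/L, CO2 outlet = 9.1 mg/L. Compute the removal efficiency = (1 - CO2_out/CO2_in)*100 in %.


CO2_out / CO2_in = 9.1 / 29.5 = 0.30847458
Fraction remaining = 0.30847458
efficiency = (1 - 0.30847458) * 100 = 69.1525 %

69.1525 %


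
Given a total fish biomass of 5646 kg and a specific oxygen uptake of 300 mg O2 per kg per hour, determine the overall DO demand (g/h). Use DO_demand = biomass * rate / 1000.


Total O2 consumption (mg/h) = 5646 kg * 300 mg/(kg*h) = 1693800 mg/h
Convert to g/h: 1693800 / 1000 = 1693.8 g/h

1693.8 g/h


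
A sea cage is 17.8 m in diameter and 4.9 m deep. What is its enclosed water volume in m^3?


r = d/2 = 17.8/2 = 8.9 m
Base area = pi*r^2 = pi*8.9^2 = 248.84555 m^2
Volume = 248.84555 * 4.9 = 1219.34 m^3

1219.34 m^3


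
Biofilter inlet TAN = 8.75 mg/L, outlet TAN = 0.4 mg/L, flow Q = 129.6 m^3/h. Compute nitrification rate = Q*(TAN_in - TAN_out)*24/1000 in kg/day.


Concentration drop: TAN_in - TAN_out = 8.75 - 0.4 = 8.35 mg/L
Hourly TAN removed = Q * dTAN = 129.6 m^3/h * 8.35 mg/L = 1082.16 g/h  (m^3/h * mg/L = g/h)
Daily TAN removed = 1082.16 * 24 = 25971.84 g/day
Convert to kg/day: 25971.84 / 1000 = 25.97184 kg/day

25.97184 kg/day


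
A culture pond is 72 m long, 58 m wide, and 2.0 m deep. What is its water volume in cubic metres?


Base area = L * W = 72 * 58 = 4176 m^2
Volume = area * depth = 4176 * 2.0 = 8352 m^3

8352 m^3


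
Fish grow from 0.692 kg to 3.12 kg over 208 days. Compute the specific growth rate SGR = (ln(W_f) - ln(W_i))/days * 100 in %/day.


ln(W_f) = ln(3.12) = 1.137833
ln(W_i) = ln(0.692) = -0.36816932
ln(W_f) - ln(W_i) = 1.137833 - -0.36816932 = 1.5060023
SGR = 1.5060023 / 208 * 100 = 0.72404 %/day

0.72404 %/day


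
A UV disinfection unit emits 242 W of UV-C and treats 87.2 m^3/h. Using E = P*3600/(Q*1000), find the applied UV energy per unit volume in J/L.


Energy delivered per hour = 242 W * 3600 s = 871200 J/h
Volume treated per hour = 87.2 m^3/h * 1000 = 87200 L/h
dose = 871200 / 87200 = 9.99083 J/L

9.99083 J/L


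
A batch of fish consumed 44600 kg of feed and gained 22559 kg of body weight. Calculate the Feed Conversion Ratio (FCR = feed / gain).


FCR = feed consumed / weight gained
FCR = 44600 kg / 22559 kg = 1.97704

1.97704


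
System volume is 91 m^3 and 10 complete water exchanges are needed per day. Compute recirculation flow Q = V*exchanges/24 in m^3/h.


Daily recirculation volume = 91 m^3 * 10 = 910 m^3/day
Flow rate Q = daily volume / 24 h = 910 / 24 = 37.9167 m^3/h

37.9167 m^3/h


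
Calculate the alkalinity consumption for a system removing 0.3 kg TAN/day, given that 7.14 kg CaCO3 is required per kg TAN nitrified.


Alkalinity factor: 7.14 kg CaCO3 consumed per kg TAN nitrified
alk = 0.3 kg TAN * 7.14 = 2.142 kg CaCO3/day

2.142 kg CaCO3/day


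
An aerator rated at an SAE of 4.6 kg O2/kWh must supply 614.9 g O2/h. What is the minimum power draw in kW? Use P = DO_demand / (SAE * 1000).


SAE in g O2/kWh = 4.6 * 1000 = 4600 g/kWh
P = DO_demand / SAE_g = 614.9 / 4600 = 0.133674 kW

0.133674 kW


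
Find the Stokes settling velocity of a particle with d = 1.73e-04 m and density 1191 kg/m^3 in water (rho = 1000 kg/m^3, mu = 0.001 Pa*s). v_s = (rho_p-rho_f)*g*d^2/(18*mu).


Density difference: rho_p - rho_f = 1191 - 1000 = 191 kg/m^3
d^2 = (1.73e-04)^2 = 2.9929e-08 m^2
Numerator = (rho_p - rho_f) * g * d^2 = 191 * 9.81 * 2.9929e-08 = 5.6078267e-05
Denominator = 18 * mu = 18 * 0.001 = 0.018
v_s = 5.6078267e-05 / 0.018 = 0.00311546 m/s
Check: Re = rho_f * v_s * d / mu = 1000 * 0.00311546 * 1.73e-04 / 0.001 = 0.539 < 1, so Stokes' law applies.

0.00311546 m/s


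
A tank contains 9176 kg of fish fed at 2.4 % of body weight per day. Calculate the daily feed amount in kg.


Feeding rate fraction = 2.4% / 100 = 0.024
Daily feed = 9176 kg * 0.024 = 220.224 kg/day

220.224 kg/day


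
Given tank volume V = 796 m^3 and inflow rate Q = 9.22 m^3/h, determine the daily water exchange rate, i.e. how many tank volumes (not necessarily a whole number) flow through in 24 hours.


Daily flow volume = 9.22 m^3/h * 24 h = 221.28 m^3/day
Exchanges = daily flow / tank volume = 221.28 / 796 = 0.27799 exchanges/day

0.27799 exchanges/day


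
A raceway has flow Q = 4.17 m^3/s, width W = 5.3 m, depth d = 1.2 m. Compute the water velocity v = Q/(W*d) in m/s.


Cross-sectional area = W * d = 5.3 * 1.2 = 6.36 m^2
Velocity = Q / A = 4.17 / 6.36 = 0.65566 m/s

0.65566 m/s


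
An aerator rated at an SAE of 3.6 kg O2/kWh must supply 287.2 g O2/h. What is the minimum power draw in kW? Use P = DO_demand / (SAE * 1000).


SAE in g O2/kWh = 3.6 * 1000 = 3600 g/kWh
P = DO_demand / SAE_g = 287.2 / 3600 = 0.0797778 kW

0.0797778 kW


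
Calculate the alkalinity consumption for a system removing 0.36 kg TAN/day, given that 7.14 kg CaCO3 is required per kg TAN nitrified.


Alkalinity factor: 7.14 kg CaCO3 consumed per kg TAN nitrified
alk = 0.36 kg TAN * 7.14 = 2.5704 kg CaCO3/day

2.5704 kg CaCO3/day


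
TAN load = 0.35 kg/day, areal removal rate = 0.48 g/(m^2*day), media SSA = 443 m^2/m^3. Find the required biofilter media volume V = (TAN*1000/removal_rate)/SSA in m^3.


A = 0.35*1000 / 0.48 = 729.16667 m^2
V = 729.16667 / 443 = 1.64597

1.64597 m^3


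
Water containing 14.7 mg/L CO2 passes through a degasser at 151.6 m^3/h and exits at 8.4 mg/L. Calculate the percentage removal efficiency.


CO2_out / CO2_in = 8.4 / 14.7 = 0.57142857
Fraction remaining = 0.57142857
efficiency = (1 - 0.57142857) * 100 = 42.8571 %

42.8571 %


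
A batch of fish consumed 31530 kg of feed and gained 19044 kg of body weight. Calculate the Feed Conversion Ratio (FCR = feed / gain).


FCR = feed consumed / weight gained
FCR = 31530 kg / 19044 kg = 1.65564

1.65564


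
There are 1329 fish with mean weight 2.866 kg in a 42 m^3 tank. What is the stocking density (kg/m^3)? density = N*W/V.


Total biomass = 1329 fish * 2.866 kg = 3808.914 kg
Density = total biomass / volume = 3808.914 / 42 = 90.6884 kg/m^3

90.6884 kg/m^3


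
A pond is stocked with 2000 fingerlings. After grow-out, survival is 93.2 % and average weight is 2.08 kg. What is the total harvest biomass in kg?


Survivors = 2000 * 93.2/100 = 1864 fish
Harvest biomass = survivors * W_f = 1864 * 2.08 = 3877.12 kg

3877.12 kg


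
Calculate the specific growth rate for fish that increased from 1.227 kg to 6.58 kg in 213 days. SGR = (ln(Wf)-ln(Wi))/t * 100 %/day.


ln(W_f) = ln(6.58) = 1.8840347
ln(W_i) = ln(1.227) = 0.20457217
ln(W_f) - ln(W_i) = 1.8840347 - 0.20457217 = 1.6794625
SGR = 1.6794625 / 213 * 100 = 0.78848 %/day

0.78848 %/day


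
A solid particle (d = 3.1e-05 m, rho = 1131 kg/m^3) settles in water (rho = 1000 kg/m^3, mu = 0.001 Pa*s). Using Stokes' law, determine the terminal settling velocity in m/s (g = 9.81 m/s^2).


Density difference: rho_p - rho_f = 1131 - 1000 = 131 kg/m^3
d^2 = (3.1e-05)^2 = 9.61e-10 m^2
Numerator = (rho_p - rho_f) * g * d^2 = 131 * 9.81 * 9.61e-10 = 1.2349907e-06
Denominator = 18 * mu = 18 * 0.001 = 0.018
v_s = 1.2349907e-06 / 0.018 = 6.86106e-05 m/s
Check: Re = rho_f * v_s * d / mu = 1000 * 6.86106e-05 * 3.1e-05 / 0.001 = 0.00213 < 1, so Stokes' law applies.

6.86106e-05 m/s


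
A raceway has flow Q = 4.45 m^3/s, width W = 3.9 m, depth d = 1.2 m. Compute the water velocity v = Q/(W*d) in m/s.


Cross-sectional area = W * d = 3.9 * 1.2 = 4.68 m^2
Velocity = Q / A = 4.45 / 4.68 = 0.950855 m/s

0.950855 m/s


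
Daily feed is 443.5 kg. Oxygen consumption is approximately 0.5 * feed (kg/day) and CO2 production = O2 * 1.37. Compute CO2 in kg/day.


O2 = 443.5 * 0.5 = 221.75
CO2 = 221.75 * 1.37 = 303.7975

303.7975 kg/day


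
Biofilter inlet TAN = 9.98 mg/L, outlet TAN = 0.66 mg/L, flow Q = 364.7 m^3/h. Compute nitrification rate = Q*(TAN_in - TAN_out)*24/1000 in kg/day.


Concentration drop: TAN_in - TAN_out = 9.98 - 0.66 = 9.32 mg/L
Hourly TAN removed = Q * dTAN = 364.7 m^3/h * 9.32 mg/L = 3399.004 g/h  (m^3/h * mg/L = g/h)
Daily TAN removed = 3399.004 * 24 = 81576.096 g/day
Convert to kg/day: 81576.096 / 1000 = 81.576096 kg/day

81.576096 kg/day


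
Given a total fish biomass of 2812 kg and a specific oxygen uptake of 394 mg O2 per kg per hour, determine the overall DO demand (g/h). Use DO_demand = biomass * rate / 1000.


Total O2 consumption (mg/h) = 2812 kg * 394 mg/(kg*h) = 1107928 mg/h
Convert to g/h: 1107928 / 1000 = 1107.928 g/h

1107.928 g/h


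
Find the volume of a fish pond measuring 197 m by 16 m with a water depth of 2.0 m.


Base area = L * W = 197 * 16 = 3152 m^2
Volume = area * depth = 3152 * 2.0 = 6304 m^3

6304 m^3


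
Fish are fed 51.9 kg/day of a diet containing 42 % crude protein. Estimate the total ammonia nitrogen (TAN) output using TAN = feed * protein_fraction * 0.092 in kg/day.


Protein in feed = 51.9 * 42/100 = 21.798 kg/day
TAN = protein * 0.092 = 21.798 * 0.092 = 2.005416 kg/day

2.005416 kg/day


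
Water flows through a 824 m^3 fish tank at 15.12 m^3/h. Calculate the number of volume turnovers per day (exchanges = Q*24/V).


Daily flow volume = 15.12 m^3/h * 24 h = 362.88 m^3/day
Exchanges = daily flow / tank volume = 362.88 / 824 = 0.440388 exchanges/day

0.440388 exchanges/day


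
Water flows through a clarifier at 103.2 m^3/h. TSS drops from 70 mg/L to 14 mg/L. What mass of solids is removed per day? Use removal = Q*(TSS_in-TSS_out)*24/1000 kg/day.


Concentration drop: TSS_in - TSS_out = 70 - 14 = 56 mg/L
Hourly solids removed = Q * dTSS = 103.2 m^3/h * 56 mg/L = 5779.2 g/h  (m^3/h * mg/L = g/h)
Daily solids removed = 5779.2 * 24 = 138700.8 g/day
Convert g to kg: 138700.8 / 1000 = 138.7008 kg/day

138.7008 kg/day


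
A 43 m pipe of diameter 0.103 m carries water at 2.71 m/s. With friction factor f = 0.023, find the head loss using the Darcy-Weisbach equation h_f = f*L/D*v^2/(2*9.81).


v^2 = 2.71^2 = 7.3441 m^2/s^2
L/D = 43/0.103 = 417.47573
h_f = f*(L/D)*v^2/(2g) = 0.023 * 417.47573 * 7.3441 / 19.62 = 3.59417 m

3.59417 m


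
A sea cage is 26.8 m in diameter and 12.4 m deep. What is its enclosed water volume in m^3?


r = d/2 = 26.8/2 = 13.4 m
Base area = pi*r^2 = pi*13.4^2 = 564.10438 m^2
Volume = 564.10438 * 12.4 = 6994.89 m^3

6994.89 m^3


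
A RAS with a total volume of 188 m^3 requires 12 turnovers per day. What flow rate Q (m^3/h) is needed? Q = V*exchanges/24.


Daily recirculation volume = 188 m^3 * 12 = 2256 m^3/day
Flow rate Q = daily volume / 24 h = 2256 / 24 = 94 m^3/h

94 m^3/h


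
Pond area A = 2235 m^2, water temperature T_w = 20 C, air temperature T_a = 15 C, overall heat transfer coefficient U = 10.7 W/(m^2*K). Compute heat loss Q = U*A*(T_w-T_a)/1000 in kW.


Temperature difference dT = 20 - 15 = 5 K
Heat loss (W) = U * A * dT = 10.7 * 2235 * 5 = 119572.5 W
Convert to kW: 119572.5 / 1000 = 119.5725 kW

119.5725 kW


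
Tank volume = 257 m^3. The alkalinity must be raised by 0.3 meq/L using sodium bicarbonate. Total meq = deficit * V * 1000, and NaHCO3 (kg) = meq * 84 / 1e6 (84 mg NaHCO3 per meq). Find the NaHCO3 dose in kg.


Tank volume in L = 257 m^3 * 1000 = 257000 L
Total meq required = 0.3 meq/L * 257000 L = 77100 meq
NaHCO3 mass = 77100 meq * 84 mg/meq / 1e6 = 6.4764 kg

6.4764 kg


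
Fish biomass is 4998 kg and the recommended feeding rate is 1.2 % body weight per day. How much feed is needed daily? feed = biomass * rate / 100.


Feeding rate fraction = 1.2% / 100 = 0.012
Daily feed = 4998 kg * 0.012 = 59.976 kg/day

59.976 kg/day


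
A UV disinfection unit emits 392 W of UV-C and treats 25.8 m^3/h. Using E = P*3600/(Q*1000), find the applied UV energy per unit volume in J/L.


Energy delivered per hour = 392 W * 3600 s = 1411200 J/h
Volume treated per hour = 25.8 m^3/h * 1000 = 25800 L/h
dose = 1411200 / 25800 = 54.6977 J/L

54.6977 J/L


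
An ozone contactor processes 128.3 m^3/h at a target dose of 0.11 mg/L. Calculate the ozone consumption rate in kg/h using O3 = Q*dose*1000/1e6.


O3 demand (mg/h) = Q * dose * 1000 = 128.3 * 0.11 * 1000 = 14113 mg/h
Convert mg to kg: 14113 / 1e6 = 0.014113 kg/h

0.014113 kg/h


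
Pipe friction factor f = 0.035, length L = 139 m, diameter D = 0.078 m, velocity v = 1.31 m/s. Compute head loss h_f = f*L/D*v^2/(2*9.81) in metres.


v^2 = 1.31^2 = 1.7161 m^2/s^2
L/D = 139/0.078 = 1782.0513
h_f = f*(L/D)*v^2/(2g) = 0.035 * 1782.0513 * 1.7161 / 19.62 = 5.45547 m

5.45547 m


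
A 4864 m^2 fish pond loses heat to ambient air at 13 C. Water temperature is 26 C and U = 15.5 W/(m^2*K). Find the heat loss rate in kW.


Temperature difference dT = 26 - 13 = 13 K
Heat loss (W) = U * A * dT = 15.5 * 4864 * 13 = 980096 W
Convert to kW: 980096 / 1000 = 980.096 kW

980.096 kW


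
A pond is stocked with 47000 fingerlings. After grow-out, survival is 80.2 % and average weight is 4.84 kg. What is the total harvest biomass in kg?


Survivors = 47000 * 80.2/100 = 37694 fish
Harvest biomass = survivors * W_f = 37694 * 4.84 = 182438.96 kg

182438.96 kg


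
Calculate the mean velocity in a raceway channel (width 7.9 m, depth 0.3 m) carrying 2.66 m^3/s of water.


Cross-sectional area = W * d = 7.9 * 0.3 = 2.37 m^2
Velocity = Q / A = 2.66 / 2.37 = 1.12236 m/s

1.12236 m/s


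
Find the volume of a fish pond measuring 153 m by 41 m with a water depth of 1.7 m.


Base area = L * W = 153 * 41 = 6273 m^2
Volume = area * depth = 6273 * 1.7 = 10664.1 m^3

10664.1 m^3


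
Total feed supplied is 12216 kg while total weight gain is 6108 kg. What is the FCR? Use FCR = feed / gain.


FCR = feed consumed / weight gained
FCR = 12216 kg / 6108 kg = 2

2


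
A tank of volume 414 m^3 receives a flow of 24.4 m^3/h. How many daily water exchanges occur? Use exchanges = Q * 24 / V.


Daily flow volume = 24.4 m^3/h * 24 h = 585.6 m^3/day
Exchanges = daily flow / tank volume = 585.6 / 414 = 1.41449 exchanges/day

1.41449 exchanges/day


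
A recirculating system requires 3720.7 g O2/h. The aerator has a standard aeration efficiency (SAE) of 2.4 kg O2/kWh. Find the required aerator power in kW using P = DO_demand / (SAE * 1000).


SAE in g O2/kWh = 2.4 * 1000 = 2400 g/kWh
P = DO_demand / SAE_g = 3720.7 / 2400 = 1.55029 kW

1.55029 kW


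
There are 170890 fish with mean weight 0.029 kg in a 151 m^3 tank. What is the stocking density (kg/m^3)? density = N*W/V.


Total biomass = 170890 fish * 0.029 kg = 4955.81 kg
Density = total biomass / volume = 4955.81 / 151 = 32.8199 kg/m^3

32.8199 kg/m^3


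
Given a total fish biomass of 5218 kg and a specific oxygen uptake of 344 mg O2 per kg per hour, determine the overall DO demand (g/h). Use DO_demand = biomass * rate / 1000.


Total O2 consumption (mg/h) = 5218 kg * 344 mg/(kg*h) = 1794992 mg/h
Convert to g/h: 1794992 / 1000 = 1794.992 g/h

1794.992 g/h


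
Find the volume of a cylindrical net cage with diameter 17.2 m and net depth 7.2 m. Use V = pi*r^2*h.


r = d/2 = 17.2/2 = 8.6 m
Base area = pi*r^2 = pi*8.6^2 = 232.35219 m^2
Volume = 232.35219 * 7.2 = 1672.94 m^3

1672.94 m^3


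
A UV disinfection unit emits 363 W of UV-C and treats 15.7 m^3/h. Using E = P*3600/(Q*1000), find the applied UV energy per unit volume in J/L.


Energy delivered per hour = 363 W * 3600 s = 1306800 J/h
Volume treated per hour = 15.7 m^3/h * 1000 = 15700 L/h
dose = 1306800 / 15700 = 83.2357 J/L

83.2357 J/L


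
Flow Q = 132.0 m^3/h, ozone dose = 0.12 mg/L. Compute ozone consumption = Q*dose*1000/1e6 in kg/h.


O3 demand (mg/h) = Q * dose * 1000 = 132.0 * 0.12 * 1000 = 15840 mg/h
Convert mg to kg: 15840 / 1e6 = 0.01584 kg/h

0.01584 kg/h


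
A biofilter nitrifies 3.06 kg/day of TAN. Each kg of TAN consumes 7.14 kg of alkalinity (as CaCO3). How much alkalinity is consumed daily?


Alkalinity factor: 7.14 kg CaCO3 consumed per kg TAN nitrified
alk = 3.06 kg TAN * 7.14 = 21.8484 kg CaCO3/day

21.8484 kg CaCO3/day


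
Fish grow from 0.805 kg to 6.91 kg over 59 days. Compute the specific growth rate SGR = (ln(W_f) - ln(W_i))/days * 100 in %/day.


ln(W_f) = ln(6.91) = 1.9329696
ln(W_i) = ln(0.805) = -0.216913
ln(W_f) - ln(W_i) = 1.9329696 - -0.216913 = 2.1498826
SGR = 2.1498826 / 59 * 100 = 3.64387 %/day

3.64387 %/day


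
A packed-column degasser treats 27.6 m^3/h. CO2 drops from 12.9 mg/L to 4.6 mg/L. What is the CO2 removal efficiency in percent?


CO2_out / CO2_in = 4.6 / 12.9 = 0.35658915
Fraction remaining = 0.35658915
efficiency = (1 - 0.35658915) * 100 = 64.3411 %

64.3411 %


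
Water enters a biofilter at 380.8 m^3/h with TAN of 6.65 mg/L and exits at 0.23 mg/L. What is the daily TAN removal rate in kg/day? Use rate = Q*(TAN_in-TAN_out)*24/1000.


Concentration drop: TAN_in - TAN_out = 6.65 - 0.23 = 6.42 mg/L
Hourly TAN removed = Q * dTAN = 380.8 m^3/h * 6.42 mg/L = 2444.736 g/h  (m^3/h * mg/L = g/h)
Daily TAN removed = 2444.736 * 24 = 58673.664 g/day
Convert to kg/day: 58673.664 / 1000 = 58.673664 kg/day

58.673664 kg/day


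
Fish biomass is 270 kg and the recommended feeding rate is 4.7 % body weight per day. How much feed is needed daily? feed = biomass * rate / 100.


Feeding rate fraction = 4.7% / 100 = 0.047
Daily feed = 270 kg * 0.047 = 12.69 kg/day

12.69 kg/day


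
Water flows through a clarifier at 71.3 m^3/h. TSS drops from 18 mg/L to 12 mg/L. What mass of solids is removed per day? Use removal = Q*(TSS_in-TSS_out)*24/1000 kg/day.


Concentration drop: TSS_in - TSS_out = 18 - 12 = 6 mg/L
Hourly solids removed = Q * dTSS = 71.3 m^3/h * 6 mg/L = 427.8 g/h  (m^3/h * mg/L = g/h)
Daily solids removed = 427.8 * 24 = 10267.2 g/day
Convert g to kg: 10267.2 / 1000 = 10.2672 kg/day

10.2672 kg/day


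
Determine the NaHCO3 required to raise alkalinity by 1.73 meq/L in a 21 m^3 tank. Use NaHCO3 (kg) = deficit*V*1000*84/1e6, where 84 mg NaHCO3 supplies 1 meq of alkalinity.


Tank volume in L = 21 m^3 * 1000 = 21000 L
Total meq required = 1.73 meq/L * 21000 L = 36330 meq
NaHCO3 mass = 36330 meq * 84 mg/meq / 1e6 = 3.05172 kg

3.05172 kg


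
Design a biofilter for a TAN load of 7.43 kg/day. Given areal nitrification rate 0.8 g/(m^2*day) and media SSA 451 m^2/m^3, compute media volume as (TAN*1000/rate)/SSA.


A = 7.43*1000 / 0.8 = 9287.5 m^2
V = 9287.5 / 451 = 20.5931

20.5931 m^3


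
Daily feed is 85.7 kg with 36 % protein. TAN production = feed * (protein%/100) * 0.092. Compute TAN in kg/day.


Protein in feed = 85.7 * 36/100 = 30.852 kg/day
TAN = protein * 0.092 = 30.852 * 0.092 = 2.838384 kg/day

2.838384 kg/day


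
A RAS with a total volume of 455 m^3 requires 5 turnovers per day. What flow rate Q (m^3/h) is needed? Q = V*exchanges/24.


Daily recirculation volume = 455 m^3 * 5 = 2275 m^3/day
Flow rate Q = daily volume / 24 h = 2275 / 24 = 94.7917 m^3/h

94.7917 m^3/h


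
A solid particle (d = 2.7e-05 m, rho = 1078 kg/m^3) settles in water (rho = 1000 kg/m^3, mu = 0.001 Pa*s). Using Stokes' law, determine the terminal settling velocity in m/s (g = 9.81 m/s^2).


Density difference: rho_p - rho_f = 1078 - 1000 = 78 kg/m^3
d^2 = (2.7e-05)^2 = 7.29e-10 m^2
Numerator = (rho_p - rho_f) * g * d^2 = 78 * 9.81 * 7.29e-10 = 5.5781622e-07
Denominator = 18 * mu = 18 * 0.001 = 0.018
v_s = 5.5781622e-07 / 0.018 = 3.09898e-05 m/s
Check: Re = rho_f * v_s * d / mu = 1000 * 3.09898e-05 * 2.7e-05 / 0.001 = 8.37e-04 < 1, so Stokes' law applies.

3.09898e-05 m/s


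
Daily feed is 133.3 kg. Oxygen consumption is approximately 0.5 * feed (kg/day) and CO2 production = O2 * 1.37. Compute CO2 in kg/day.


O2 = 133.3 * 0.5 = 66.65
CO2 = 66.65 * 1.37 = 91.3105

91.3105 kg/day


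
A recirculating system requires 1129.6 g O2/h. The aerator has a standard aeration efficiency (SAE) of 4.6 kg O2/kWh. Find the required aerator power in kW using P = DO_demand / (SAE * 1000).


SAE in g O2/kWh = 4.6 * 1000 = 4600 g/kWh
P = DO_demand / SAE_g = 1129.6 / 4600 = 0.245565 kW

0.245565 kW


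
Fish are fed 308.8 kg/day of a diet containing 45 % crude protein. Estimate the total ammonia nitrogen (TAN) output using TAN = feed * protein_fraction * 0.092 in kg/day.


Protein in feed = 308.8 * 45/100 = 138.96 kg/day
TAN = protein * 0.092 = 138.96 * 0.092 = 12.78432 kg/day

12.78432 kg/day


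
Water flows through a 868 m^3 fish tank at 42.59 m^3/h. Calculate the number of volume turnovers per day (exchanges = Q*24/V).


Daily flow volume = 42.59 m^3/h * 24 h = 1022.16 m^3/day
Exchanges = daily flow / tank volume = 1022.16 / 868 = 1.1776 exchanges/day

1.1776 exchanges/day


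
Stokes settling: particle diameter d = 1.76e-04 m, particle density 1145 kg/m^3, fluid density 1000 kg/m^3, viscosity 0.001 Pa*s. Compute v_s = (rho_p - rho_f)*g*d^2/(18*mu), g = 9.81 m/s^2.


Density difference: rho_p - rho_f = 1145 - 1000 = 145 kg/m^3
d^2 = (1.76e-04)^2 = 3.0976e-08 m^2
Numerator = (rho_p - rho_f) * g * d^2 = 145 * 9.81 * 3.0976e-08 = 4.4061811e-05
Denominator = 18 * mu = 18 * 0.001 = 0.018
v_s = 4.4061811e-05 / 0.018 = 0.00244788 m/s
Check: Re = rho_f * v_s * d / mu = 1000 * 0.00244788 * 1.76e-04 / 0.001 = 0.431 < 1, so Stokes' law applies.

0.00244788 m/s


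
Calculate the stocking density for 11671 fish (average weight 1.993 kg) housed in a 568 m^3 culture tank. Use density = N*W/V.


Total biomass = 11671 fish * 1.993 kg = 23260.303 kg
Density = total biomass / volume = 23260.303 / 568 = 40.9512 kg/m^3

40.9512 kg/m^3


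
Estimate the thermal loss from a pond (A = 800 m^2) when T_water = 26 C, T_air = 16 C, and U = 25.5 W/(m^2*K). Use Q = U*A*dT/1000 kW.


Temperature difference dT = 26 - 16 = 10 K
Heat loss (W) = U * A * dT = 25.5 * 800 * 10 = 204000 W
Convert to kW: 204000 / 1000 = 204 kW

204 kW


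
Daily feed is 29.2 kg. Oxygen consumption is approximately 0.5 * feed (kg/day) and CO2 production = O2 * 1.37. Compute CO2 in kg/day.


O2 = 29.2 * 0.5 = 14.6
CO2 = 14.6 * 1.37 = 20.002

20.002 kg/day


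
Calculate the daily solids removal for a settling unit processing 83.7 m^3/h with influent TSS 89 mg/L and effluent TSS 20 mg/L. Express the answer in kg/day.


Concentration drop: TSS_in - TSS_out = 89 - 20 = 69 mg/L
Hourly solids removed = Q * dTSS = 83.7 m^3/h * 69 mg/L = 5775.3 g/h  (m^3/h * mg/L = g/h)
Daily solids removed = 5775.3 * 24 = 138607.2 g/day
Convert g to kg: 138607.2 / 1000 = 138.6072 kg/day

138.6072 kg/day


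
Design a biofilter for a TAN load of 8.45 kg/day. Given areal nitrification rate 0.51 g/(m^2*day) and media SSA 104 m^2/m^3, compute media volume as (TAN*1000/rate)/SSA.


A = 8.45*1000 / 0.51 = 16568.627 m^2
V = 16568.627 / 104 = 159.314

159.314 m^3


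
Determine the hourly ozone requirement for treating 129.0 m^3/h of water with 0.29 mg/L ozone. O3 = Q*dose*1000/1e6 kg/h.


O3 demand (mg/h) = Q * dose * 1000 = 129.0 * 0.29 * 1000 = 37410 mg/h
Convert mg to kg: 37410 / 1e6 = 0.03741 kg/h

0.03741 kg/h


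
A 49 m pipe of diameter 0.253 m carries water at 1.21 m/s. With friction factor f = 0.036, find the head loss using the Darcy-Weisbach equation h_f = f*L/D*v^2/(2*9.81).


v^2 = 1.21^2 = 1.4641 m^2/s^2
L/D = 49/0.253 = 193.67589
h_f = f*(L/D)*v^2/(2g) = 0.036 * 193.67589 * 1.4641 / 19.62 = 0.520295 m

0.520295 m


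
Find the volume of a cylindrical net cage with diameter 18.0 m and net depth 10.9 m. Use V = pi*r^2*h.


r = d/2 = 18.0/2 = 9 m
Base area = pi*r^2 = pi*9^2 = 254.469 m^2
Volume = 254.469 * 10.9 = 2773.71 m^3

2773.71 m^3


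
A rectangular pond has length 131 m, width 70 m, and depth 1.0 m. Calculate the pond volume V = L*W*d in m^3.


Base area = L * W = 131 * 70 = 9170 m^2
Volume = area * depth = 9170 * 1.0 = 9170 m^3

9170 m^3


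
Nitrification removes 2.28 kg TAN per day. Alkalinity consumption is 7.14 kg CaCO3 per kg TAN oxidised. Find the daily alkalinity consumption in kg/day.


Alkalinity factor: 7.14 kg CaCO3 consumed per kg TAN nitrified
alk = 2.28 kg TAN * 7.14 = 16.2792 kg CaCO3/day

16.2792 kg CaCO3/day


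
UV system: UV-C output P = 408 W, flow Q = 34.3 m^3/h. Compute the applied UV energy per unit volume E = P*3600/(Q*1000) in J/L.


Energy delivered per hour = 408 W * 3600 s = 1468800 J/h
Volume treated per hour = 34.3 m^3/h * 1000 = 34300 L/h
dose = 1468800 / 34300 = 42.8222 J/L

42.8222 J/L


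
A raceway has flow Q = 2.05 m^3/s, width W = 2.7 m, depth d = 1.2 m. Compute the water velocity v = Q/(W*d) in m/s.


Cross-sectional area = W * d = 2.7 * 1.2 = 3.24 m^2
Velocity = Q / A = 2.05 / 3.24 = 0.632716 m/s

0.632716 m/s


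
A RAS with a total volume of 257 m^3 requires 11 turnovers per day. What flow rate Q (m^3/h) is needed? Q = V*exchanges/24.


Daily recirculation volume = 257 m^3 * 11 = 2827 m^3/day
Flow rate Q = daily volume / 24 h = 2827 / 24 = 117.792 m^3/h

117.792 m^3/h


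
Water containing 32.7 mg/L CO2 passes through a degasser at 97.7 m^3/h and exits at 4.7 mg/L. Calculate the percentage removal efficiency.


CO2_out / CO2_in = 4.7 / 32.7 = 0.14373089
Fraction remaining = 0.14373089
efficiency = (1 - 0.14373089) * 100 = 85.6269 %

85.6269 %


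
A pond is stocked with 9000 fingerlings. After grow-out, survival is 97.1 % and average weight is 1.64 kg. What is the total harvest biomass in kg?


Survivors = 9000 * 97.1/100 = 8739 fish
Harvest biomass = survivors * W_f = 8739 * 1.64 = 14331.96 kg

14331.96 kg


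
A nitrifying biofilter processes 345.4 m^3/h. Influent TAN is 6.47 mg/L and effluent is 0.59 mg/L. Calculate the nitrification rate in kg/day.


Concentration drop: TAN_in - TAN_out = 6.47 - 0.59 = 5.88 mg/L
Hourly TAN removed = Q * dTAN = 345.4 m^3/h * 5.88 mg/L = 2030.952 g/h  (m^3/h * mg/L = g/h)
Daily TAN removed = 2030.952 * 24 = 48742.848 g/day
Convert to kg/day: 48742.848 / 1000 = 48.742848 kg/day

48.742848 kg/day


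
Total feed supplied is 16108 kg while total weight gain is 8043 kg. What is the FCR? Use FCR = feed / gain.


FCR = feed consumed / weight gained
FCR = 16108 kg / 8043 kg = 2.00274

2.00274


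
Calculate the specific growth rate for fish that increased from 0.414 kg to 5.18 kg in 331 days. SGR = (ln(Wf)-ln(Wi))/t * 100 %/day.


ln(W_f) = ln(5.18) = 1.6448051
ln(W_i) = ln(0.414) = -0.88188931
ln(W_f) - ln(W_i) = 1.6448051 - -0.88188931 = 2.5266944
SGR = 2.5266944 / 331 * 100 = 0.763352 %/day

0.763352 %/day


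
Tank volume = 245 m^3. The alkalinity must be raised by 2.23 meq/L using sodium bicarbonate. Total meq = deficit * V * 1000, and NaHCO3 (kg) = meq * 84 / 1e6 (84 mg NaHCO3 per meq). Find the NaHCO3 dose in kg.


Tank volume in L = 245 m^3 * 1000 = 245000 L
Total meq required = 2.23 meq/L * 245000 L = 546350 meq
NaHCO3 mass = 546350 meq * 84 mg/meq / 1e6 = 45.8934 kg

45.8934 kg


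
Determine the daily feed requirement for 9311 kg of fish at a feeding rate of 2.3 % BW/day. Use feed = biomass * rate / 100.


Feeding rate fraction = 2.3% / 100 = 0.023
Daily feed = 9311 kg * 0.023 = 214.153 kg/day

214.153 kg/day


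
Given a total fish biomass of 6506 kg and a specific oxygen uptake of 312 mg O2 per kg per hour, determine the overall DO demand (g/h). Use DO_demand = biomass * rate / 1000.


Total O2 consumption (mg/h) = 6506 kg * 312 mg/(kg*h) = 2029872 mg/h
Convert to g/h: 2029872 / 1000 = 2029.872 g/h

2029.872 g/h


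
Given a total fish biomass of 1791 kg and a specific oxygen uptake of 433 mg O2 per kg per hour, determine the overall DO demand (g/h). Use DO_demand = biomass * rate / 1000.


Total O2 consumption (mg/h) = 1791 kg * 433 mg/(kg*h) = 775503 mg/h
Convert to g/h: 775503 / 1000 = 775.503 g/h

775.503 g/h


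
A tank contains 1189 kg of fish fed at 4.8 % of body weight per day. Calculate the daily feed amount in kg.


Feeding rate fraction = 4.8% / 100 = 0.048
Daily feed = 1189 kg * 0.048 = 57.072 kg/day

57.072 kg/day


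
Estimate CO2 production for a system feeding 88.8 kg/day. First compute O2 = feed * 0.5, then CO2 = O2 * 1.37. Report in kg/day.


O2 = 88.8 * 0.5 = 44.4
CO2 = 44.4 * 1.37 = 60.828

60.828 kg/day


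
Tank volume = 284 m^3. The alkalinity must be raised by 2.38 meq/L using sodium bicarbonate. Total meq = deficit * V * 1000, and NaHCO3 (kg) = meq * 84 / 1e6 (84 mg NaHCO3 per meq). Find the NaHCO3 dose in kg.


Tank volume in L = 284 m^3 * 1000 = 284000 L
Total meq required = 2.38 meq/L * 284000 L = 675920 meq
NaHCO3 mass = 675920 meq * 84 mg/meq / 1e6 = 56.7773 kg

56.7773 kg


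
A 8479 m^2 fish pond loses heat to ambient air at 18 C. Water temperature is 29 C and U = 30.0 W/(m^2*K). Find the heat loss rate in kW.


Temperature difference dT = 29 - 18 = 11 K
Heat loss (W) = U * A * dT = 30.0 * 8479 * 11 = 2798070 W
Convert to kW: 2798070 / 1000 = 2798.07 kW

2798.07 kW


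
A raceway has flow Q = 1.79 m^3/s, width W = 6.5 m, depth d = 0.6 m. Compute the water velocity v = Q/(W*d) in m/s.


Cross-sectional area = W * d = 6.5 * 0.6 = 3.9 m^2
Velocity = Q / A = 1.79 / 3.9 = 0.458974 m/s

0.458974 m/s


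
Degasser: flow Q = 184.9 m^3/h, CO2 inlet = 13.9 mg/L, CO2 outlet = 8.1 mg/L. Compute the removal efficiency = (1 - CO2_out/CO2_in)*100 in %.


CO2_out / CO2_in = 8.1 / 13.9 = 0.58273381
Fraction remaining = 0.58273381
efficiency = (1 - 0.58273381) * 100 = 41.7266 %

41.7266 %


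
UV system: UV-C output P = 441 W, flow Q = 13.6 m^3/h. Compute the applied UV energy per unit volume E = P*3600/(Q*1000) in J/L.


Energy delivered per hour = 441 W * 3600 s = 1587600 J/h
Volume treated per hour = 13.6 m^3/h * 1000 = 13600 L/h
dose = 1587600 / 13600 = 116.735 J/L

116.735 J/L


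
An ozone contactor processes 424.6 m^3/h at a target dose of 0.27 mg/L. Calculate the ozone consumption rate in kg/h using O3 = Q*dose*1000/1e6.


O3 demand (mg/h) = Q * dose * 1000 = 424.6 * 0.27 * 1000 = 114642 mg/h
Convert mg to kg: 114642 / 1e6 = 0.114642 kg/h

0.114642 kg/h


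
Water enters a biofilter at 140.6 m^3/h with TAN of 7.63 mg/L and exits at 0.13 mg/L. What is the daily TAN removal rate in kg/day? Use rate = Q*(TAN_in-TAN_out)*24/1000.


Concentration drop: TAN_in - TAN_out = 7.63 - 0.13 = 7.5 mg/L
Hourly TAN removed = Q * dTAN = 140.6 m^3/h * 7.5 mg/L = 1054.5 g/h  (m^3/h * mg/L = g/h)
Daily TAN removed = 1054.5 * 24 = 25308 g/day
Convert to kg/day: 25308 / 1000 = 25.308 kg/day

25.308 kg/day


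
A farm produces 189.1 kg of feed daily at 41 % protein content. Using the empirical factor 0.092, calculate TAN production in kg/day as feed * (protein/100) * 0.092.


Protein in feed = 189.1 * 41/100 = 77.531 kg/day
TAN = protein * 0.092 = 77.531 * 0.092 = 7.132852 kg/day

7.132852 kg/day


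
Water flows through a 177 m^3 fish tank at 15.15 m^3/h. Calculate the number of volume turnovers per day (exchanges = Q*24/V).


Daily flow volume = 15.15 m^3/h * 24 h = 363.6 m^3/day
Exchanges = daily flow / tank volume = 363.6 / 177 = 2.05424 exchanges/day

2.05424 exchanges/day


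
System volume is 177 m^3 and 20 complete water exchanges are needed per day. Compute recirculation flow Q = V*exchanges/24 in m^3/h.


Daily recirculation volume = 177 m^3 * 20 = 3540 m^3/day
Flow rate Q = daily volume / 24 h = 3540 / 24 = 147.5 m^3/h

147.5 m^3/h


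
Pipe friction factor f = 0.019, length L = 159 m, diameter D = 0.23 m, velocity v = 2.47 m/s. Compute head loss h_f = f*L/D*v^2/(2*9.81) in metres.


v^2 = 2.47^2 = 6.1009 m^2/s^2
L/D = 159/0.23 = 691.30435
h_f = f*(L/D)*v^2/(2g) = 0.019 * 691.30435 * 6.1009 / 19.62 = 4.0843 m

4.0843 m


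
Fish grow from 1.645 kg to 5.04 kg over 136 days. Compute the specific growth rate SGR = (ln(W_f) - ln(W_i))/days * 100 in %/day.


ln(W_f) = ln(5.04) = 1.6174061
ln(W_i) = ln(1.645) = 0.49774038
ln(W_f) - ln(W_i) = 1.6174061 - 0.49774038 = 1.1196657
SGR = 1.1196657 / 136 * 100 = 0.823284 %/day

0.823284 %/day


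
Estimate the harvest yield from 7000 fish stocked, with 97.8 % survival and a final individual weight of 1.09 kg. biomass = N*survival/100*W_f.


Survivors = 7000 * 97.8/100 = 6846 fish
Harvest biomass = survivors * W_f = 6846 * 1.09 = 7462.14 kg

7462.14 kg


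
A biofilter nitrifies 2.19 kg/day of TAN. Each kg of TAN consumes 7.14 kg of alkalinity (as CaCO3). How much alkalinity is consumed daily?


Alkalinity factor: 7.14 kg CaCO3 consumed per kg TAN nitrified
alk = 2.19 kg TAN * 7.14 = 15.6366 kg CaCO3/day

15.6366 kg CaCO3/day


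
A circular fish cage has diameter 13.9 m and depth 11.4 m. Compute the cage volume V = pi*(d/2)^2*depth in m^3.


r = d/2 = 13.9/2 = 6.95 m
Base area = pi*r^2 = pi*6.95^2 = 151.74678 m^2
Volume = 151.74678 * 11.4 = 1729.91 m^3

1729.91 m^3


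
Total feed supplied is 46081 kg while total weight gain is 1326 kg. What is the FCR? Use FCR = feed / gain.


FCR = feed consumed / weight gained
FCR = 46081 kg / 1326 kg = 34.7519

34.7519


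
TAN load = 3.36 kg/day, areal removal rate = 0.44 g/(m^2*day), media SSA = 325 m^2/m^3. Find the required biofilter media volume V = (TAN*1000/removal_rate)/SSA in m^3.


A = 3.36*1000 / 0.44 = 7636.3636 m^2
V = 7636.3636 / 325 = 23.4965

23.4965 m^3


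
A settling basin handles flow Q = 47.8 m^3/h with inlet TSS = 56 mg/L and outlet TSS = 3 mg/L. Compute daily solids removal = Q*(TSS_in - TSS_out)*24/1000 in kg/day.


Concentration drop: TSS_in - TSS_out = 56 - 3 = 53 mg/L
Hourly solids removed = Q * dTSS = 47.8 m^3/h * 53 mg/L = 2533.4 g/h  (m^3/h * mg/L = g/h)
Daily solids removed = 2533.4 * 24 = 60801.6 g/day
Convert g to kg: 60801.6 / 1000 = 60.8016 kg/day

60.8016 kg/day


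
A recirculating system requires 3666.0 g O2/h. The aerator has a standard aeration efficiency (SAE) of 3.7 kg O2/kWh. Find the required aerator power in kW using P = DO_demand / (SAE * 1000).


SAE in g O2/kWh = 3.7 * 1000 = 3700 g/kWh
P = DO_demand / SAE_g = 3666.0 / 3700 = 0.990811 kW

0.990811 kW


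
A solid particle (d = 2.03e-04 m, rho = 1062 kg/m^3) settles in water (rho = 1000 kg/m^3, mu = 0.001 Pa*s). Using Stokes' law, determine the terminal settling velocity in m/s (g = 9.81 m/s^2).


Density difference: rho_p - rho_f = 1062 - 1000 = 62 kg/m^3
d^2 = (2.03e-04)^2 = 4.1209e-08 m^2
Numerator = (rho_p - rho_f) * g * d^2 = 62 * 9.81 * 4.1209e-08 = 2.5064138e-05
Denominator = 18 * mu = 18 * 0.001 = 0.018
v_s = 2.5064138e-05 / 0.018 = 0.00139245 m/s
Check: Re = rho_f * v_s * d / mu = 1000 * 0.00139245 * 2.03e-04 / 0.001 = 0.283 < 1, so Stokes' law applies.

0.00139245 m/s
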